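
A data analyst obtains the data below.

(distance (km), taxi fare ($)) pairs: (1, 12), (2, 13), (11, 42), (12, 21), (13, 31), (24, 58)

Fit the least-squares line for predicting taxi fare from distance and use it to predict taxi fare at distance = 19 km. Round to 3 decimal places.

46.055

n = 6, Σx = 63, Σy = 177, Σxy = 2547, Σx² = 1015
Sxx = Σx² − (Σx)²/n = 1015 − 661.5 = 353.5
Sxy = Σxy − (Σx)(Σy)/n = 2547 − 1858.5 = 688.5
b = Sxy/Sxx = 688.5/353.5 = 1.947666
a = ȳ − b·x̄ = 29.5 − 1.947666·10.5 = 9.049505
ŷ(19) = a + b·19 = 9.049505 + 1.947666·19 = 46.055163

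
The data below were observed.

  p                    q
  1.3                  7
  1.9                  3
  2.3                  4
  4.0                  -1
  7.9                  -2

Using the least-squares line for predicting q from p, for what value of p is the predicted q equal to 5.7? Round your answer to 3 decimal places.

0.558

n = 5, Σx = 17.4, Σy = 11, Σxy = 4.2, Σx² = 89
Sxx = Σx² − (Σx)²/n = 89 − 60.552 = 28.448
Sxy = Σxy − (Σx)(Σy)/n = 4.2 − 38.28 = -34.08
b = Sxy/Sxx = -34.08/28.448 = -1.197975
a = ȳ − b·x̄ = 2.2 − (-1.197975)·3.48 = 6.368954
Set a + b·x = 5.7: x = (5.7 − 6.368954) / (-1.197975) = 0.558404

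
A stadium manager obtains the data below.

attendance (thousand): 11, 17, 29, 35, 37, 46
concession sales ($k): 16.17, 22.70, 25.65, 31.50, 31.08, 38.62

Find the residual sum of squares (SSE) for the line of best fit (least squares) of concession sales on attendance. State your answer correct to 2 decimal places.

11.81

n = 6, Σx = 175, Σy = 165.72, Σxy = 5336.6, Σx² = 5961, Σy² = 4884.4022
Sxx = Σx² − (Σx)²/n = 5961 − 5104.166667 = 856.833333
Sxy = Σxy − (Σx)(Σy)/n = 5336.6 − 4833.5 = 503.1
Syy = Σy² − (Σy)²/n = 4884.4022 − 4577.1864 = 307.2158
b = Sxy/Sxx = 503.1/856.833333 = 0.587162
SSE = Syy − b·Sxy = 307.2158 − 0.587162·503.1 = 11.814582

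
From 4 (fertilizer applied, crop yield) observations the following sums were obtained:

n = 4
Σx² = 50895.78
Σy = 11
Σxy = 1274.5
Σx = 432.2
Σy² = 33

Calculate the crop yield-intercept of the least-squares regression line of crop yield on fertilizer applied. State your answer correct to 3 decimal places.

0.537

Sxx = Σx² − (Σx)²/n = 50895.78 − 46699.21 = 4196.57
Sxy = Σxy − (Σx)(Σy)/n = 1274.5 − 1188.55 = 85.95
b = Sxy/Sxx = 85.95/4196.57 = 0.020481
a = ȳ − b·x̄ = 2.75 − 0.020481·108.05 = 0.537027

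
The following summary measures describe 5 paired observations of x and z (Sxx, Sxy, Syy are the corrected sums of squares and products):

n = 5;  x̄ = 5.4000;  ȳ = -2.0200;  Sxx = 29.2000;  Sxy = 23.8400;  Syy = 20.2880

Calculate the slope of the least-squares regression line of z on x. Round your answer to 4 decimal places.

0.8164

b = Sxy/Sxx = 23.84/29.2 = 0.816438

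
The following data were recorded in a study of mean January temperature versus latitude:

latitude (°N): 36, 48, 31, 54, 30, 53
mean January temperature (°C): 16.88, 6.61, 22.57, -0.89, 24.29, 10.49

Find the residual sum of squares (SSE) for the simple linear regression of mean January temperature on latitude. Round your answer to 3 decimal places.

63.781

n = 6, Σx = 252, Σy = 79.95, Σxy = 2861.24, Σx² = 11186, Σy² = 1538.8677
Sxx = Σx² − (Σx)²/n = 11186 − 10584 = 602
Sxy = Σxy − (Σx)(Σy)/n = 2861.24 − 3357.9 = -496.66
Syy = Σy² − (Σy)²/n = 1538.8677 − 1065.33375 = 473.53395
b = Sxy/Sxx = -496.66/602 = -0.825017
SSE = Syy − b·Sxy = 473.53395 − (-0.825017)·(-496.66) = 63.781200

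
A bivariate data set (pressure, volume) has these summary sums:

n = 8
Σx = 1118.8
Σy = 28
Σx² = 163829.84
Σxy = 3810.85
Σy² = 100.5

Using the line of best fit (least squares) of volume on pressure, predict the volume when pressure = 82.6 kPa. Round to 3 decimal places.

Sxx = Σx² − (Σx)²/n = 163829.84 − 156464.18 = 7365.66
Sxy = Σxy − (Σx)(Σy)/n = 3810.85 − 3915.8 = -104.95
b = Sxy/Sxx = -104.95/7365.66 = -0.014249
a = ȳ − b·x̄ = 3.5 − (-0.014249)·139.85 = 5.492660
ŷ(82.6) = a + b·82.6 = 5.492660 + (-0.014249)·82.6 = 4.315730

4.316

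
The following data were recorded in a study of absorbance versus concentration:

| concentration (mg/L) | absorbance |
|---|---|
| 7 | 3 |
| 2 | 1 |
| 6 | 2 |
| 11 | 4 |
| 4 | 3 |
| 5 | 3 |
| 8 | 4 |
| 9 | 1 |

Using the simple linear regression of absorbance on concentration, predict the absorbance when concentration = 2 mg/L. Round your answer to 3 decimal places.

1.810

n = 8, Σx = 52, Σy = 21, Σxy = 147, Σx² = 396
Sxx = Σx² − (Σx)²/n = 396 − 338 = 58
Sxy = Σxy − (Σx)(Σy)/n = 147 − 136.5 = 10.5
b = Sxy/Sxx = 10.5/58 = 0.181034
a = ȳ − b·x̄ = 2.625 − 0.181034·6.5 = 1.448276
ŷ(2) = a + b·2 = 1.448276 + 0.181034·2 = 1.810345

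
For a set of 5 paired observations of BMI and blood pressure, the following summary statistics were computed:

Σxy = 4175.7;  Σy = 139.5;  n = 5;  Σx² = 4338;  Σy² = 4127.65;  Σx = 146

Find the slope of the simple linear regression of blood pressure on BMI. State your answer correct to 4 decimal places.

1.3676

Sxx = Σx² − (Σx)²/n = 4338 − 4263.2 = 74.8
Sxy = Σxy − (Σx)(Σy)/n = 4175.7 − 4073.4 = 102.3
b = Sxy/Sxx = 102.3/74.8 = 1.367647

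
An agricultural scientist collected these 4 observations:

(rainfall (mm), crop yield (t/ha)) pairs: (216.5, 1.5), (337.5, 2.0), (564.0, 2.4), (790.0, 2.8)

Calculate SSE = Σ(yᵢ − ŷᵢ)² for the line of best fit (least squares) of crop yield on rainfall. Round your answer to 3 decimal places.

n = 4, Σx = 1908, Σy = 8.7, Σxy = 4565.35, Σx² = 1102974.5, Σy² = 19.85
Sxx = Σx² − (Σx)²/n = 1102974.5 − 910116 = 192858.5
Sxy = Σxy − (Σx)(Σy)/n = 4565.35 − 4149.9 = 415.45
Syy = Σy² − (Σy)²/n = 19.85 − 18.9225 = 0.9275
b = Sxy/Sxx = 415.45/192858.5 = 0.002154
SSE = Syy − b·Sxy = 0.9275 − 0.002154·415.45 = 0.032550

0.033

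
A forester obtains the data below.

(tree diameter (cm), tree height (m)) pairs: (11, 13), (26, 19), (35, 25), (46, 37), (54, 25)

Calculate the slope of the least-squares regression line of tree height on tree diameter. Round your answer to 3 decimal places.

n = 5, Σx = 172, Σy = 119, Σxy = 4564, Σx² = 7054
Sxx = Σx² − (Σx)²/n = 7054 − 5916.8 = 1137.2
Sxy = Σxy − (Σx)(Σy)/n = 4564 − 4093.6 = 470.4
b = Sxy/Sxx = 470.4/1137.2 = 0.413648

0.414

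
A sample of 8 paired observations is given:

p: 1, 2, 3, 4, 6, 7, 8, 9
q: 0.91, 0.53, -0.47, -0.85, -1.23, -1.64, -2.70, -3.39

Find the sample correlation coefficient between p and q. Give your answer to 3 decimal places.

n = 8, Σx = 40, Σy = -8.84, Σxy = -73.81, Σx² = 260, Σy² = 25.037
Sxx = Σx² − (Σx)²/n = 260 − 200 = 60
Sxy = Σxy − (Σx)(Σy)/n = -73.81 − (-44.2) = -29.61
Syy = Σy² − (Σy)²/n = 25.037 − 9.7682 = 15.2688
r = Sxy/√(Sxx·Syy) = -29.61/√(916.128) = -29.61/30.267606 = -0.978274

-0.978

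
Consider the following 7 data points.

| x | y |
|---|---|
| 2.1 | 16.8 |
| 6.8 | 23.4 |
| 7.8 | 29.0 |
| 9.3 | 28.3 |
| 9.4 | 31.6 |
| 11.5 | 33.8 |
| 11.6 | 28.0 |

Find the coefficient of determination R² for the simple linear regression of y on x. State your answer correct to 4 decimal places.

0.7996

n = 7, Σx = 58.5, Σy = 190.9, Σxy = 1694.33, Σx² = 553.15, Σy² = 5396.69
Sxx = Σx² − (Σx)²/n = 553.15 − 488.892857 = 64.257143
Sxy = Σxy − (Σx)(Σy)/n = 1694.33 − 1595.378571 = 98.951429
Syy = Σy² − (Σy)²/n = 5396.69 − 5206.115714 = 190.574286
R² = Sxy²/(Sxx·Syy) = (98.951429)²/(64.257143·190.574286) = 0.799574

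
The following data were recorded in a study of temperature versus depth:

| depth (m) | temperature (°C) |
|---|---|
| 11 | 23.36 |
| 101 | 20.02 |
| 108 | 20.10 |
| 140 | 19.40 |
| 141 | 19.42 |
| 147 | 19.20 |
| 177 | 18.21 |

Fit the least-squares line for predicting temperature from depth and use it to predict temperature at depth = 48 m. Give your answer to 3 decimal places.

22.059

n = 7, Σx = 825, Σy = 139.71, Σxy = 15949.57, Σx² = 114405
Sxx = Σx² − (Σx)²/n = 114405 − 97232.142857 = 17172.857143
Sxy = Σxy − (Σx)(Σy)/n = 15949.57 − 16465.821429 = -516.251429
b = Sxy/Sxx = -516.251429/17172.857143 = -0.030062
a = ȳ − b·x̄ = 19.958571 − (-0.030062)·117.857143 = 23.501600
ŷ(48) = a + b·48 = 23.501600 + (-0.030062)·48 = 22.058621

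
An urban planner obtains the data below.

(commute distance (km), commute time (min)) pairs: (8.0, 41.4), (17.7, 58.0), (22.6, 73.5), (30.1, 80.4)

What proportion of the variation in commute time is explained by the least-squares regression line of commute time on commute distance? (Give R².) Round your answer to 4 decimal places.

0.9664

n = 4, Σx = 78.4, Σy = 253.3, Σxy = 5438.94, Σx² = 1794.06, Σy² = 16944.37
Sxx = Σx² − (Σx)²/n = 1794.06 − 1536.64 = 257.42
Sxy = Σxy − (Σx)(Σy)/n = 5438.94 − 4964.68 = 474.26
Syy = Σy² − (Σy)²/n = 16944.37 − 16040.2225 = 904.1475
R² = Sxy²/(Sxx·Syy) = (474.26)²/(257.42·904.1475) = 0.966388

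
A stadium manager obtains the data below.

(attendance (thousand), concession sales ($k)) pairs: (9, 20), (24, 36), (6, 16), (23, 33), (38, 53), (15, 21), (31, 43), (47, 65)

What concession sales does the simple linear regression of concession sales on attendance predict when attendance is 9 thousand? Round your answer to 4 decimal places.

17.6574

n = 8, Σx = 193, Σy = 287, Σxy = 8616, Σx² = 6061
Sxx = Σx² − (Σx)²/n = 6061 − 4656.125 = 1404.875
Sxy = Σxy − (Σx)(Σy)/n = 8616 − 6923.875 = 1692.125
b = Sxy/Sxx = 1692.125/1404.875 = 1.204467
a = ȳ − b·x̄ = 35.875 − 1.204467·24.125 = 6.817244
ŷ(9) = a + b·9 = 6.817244 + 1.204467·9 = 17.657443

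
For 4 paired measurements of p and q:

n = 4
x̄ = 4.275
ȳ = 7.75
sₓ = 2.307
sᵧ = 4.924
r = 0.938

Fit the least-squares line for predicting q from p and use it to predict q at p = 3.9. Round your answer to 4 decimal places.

b = r · sᵧ/sₓ = 0.938 · 4.924/2.307 = 2.002042
a = ȳ − b·x̄ = 7.75 − 2.002042·4.275 = -0.808732
ŷ(3.9) = a + b·3.9 = -0.808732 + 2.002042·3.9 = 6.999234

6.9992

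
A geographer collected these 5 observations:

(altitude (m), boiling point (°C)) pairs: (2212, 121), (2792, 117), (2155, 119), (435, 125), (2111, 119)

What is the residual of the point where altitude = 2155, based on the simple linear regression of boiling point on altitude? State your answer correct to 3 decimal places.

n = 5, Σx = 9705, Σy = 601, Σxy = 1156345, Σx² = 21977779
Sxx = Σx² − (Σx)²/n = 21977779 − 18837405 = 3140374
Sxy = Σxy − (Σx)(Σy)/n = 1156345 − 1166541 = -10196
b = Sxy/Sxx = -10196/3140374 = -0.003247
a = ȳ − b·x̄ = 120.2 − (-0.003247)·1941 = 126.501936
ŷ(2155) = 126.501936 + (-0.003247)·2155 = 119.505196
residual = y − ŷ = 119 − 119.505196 = -0.505196

-0.505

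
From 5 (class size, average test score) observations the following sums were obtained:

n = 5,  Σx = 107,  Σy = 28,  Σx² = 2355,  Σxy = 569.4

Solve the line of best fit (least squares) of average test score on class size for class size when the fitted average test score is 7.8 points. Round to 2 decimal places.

16.59

Sxx = Σx² − (Σx)²/n = 2355 − 2289.8 = 65.2
Sxy = Σxy − (Σx)(Σy)/n = 569.4 − 599.2 = -29.8
b = Sxy/Sxx = -29.8/65.2 = -0.457055
a = ȳ − b·x̄ = 5.6 − (-0.457055)·21.4 = 15.380982
Set a + b·x = 7.8: x = (7.8 − 15.380982) / (-0.457055) = 16.586577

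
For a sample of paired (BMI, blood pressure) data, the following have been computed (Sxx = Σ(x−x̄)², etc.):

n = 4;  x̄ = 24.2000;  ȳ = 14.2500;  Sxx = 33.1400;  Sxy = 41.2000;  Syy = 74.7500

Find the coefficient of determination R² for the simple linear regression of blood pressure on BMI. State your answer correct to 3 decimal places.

0.685

R² = Sxy²/(Sxx·Syy) = (41.2)²/(33.14·74.75) = 0.685221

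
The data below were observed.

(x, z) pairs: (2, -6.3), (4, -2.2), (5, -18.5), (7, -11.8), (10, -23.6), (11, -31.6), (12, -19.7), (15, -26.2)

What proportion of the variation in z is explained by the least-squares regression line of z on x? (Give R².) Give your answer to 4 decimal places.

n = 8, Σx = 66, Σy = -139.9, Σxy = -1409.5, Σx² = 684, Σy² = 3156.07
Sxx = Σx² − (Σx)²/n = 684 − 544.5 = 139.5
Sxy = Σxy − (Σx)(Σy)/n = -1409.5 − (-1154.175) = -255.325
Syy = Σy² − (Σy)²/n = 3156.07 − 2446.50125 = 709.56875
R² = Sxy²/(Sxx·Syy) = (-255.325)²/(139.5·709.56875) = 0.658594

0.6586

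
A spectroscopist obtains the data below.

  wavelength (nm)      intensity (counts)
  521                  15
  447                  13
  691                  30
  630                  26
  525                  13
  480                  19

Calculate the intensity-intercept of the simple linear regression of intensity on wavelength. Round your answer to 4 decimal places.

-18.7095

n = 6, Σx = 3294, Σy = 116, Σxy = 66681, Σx² = 1851656
Sxx = Σx² − (Σx)²/n = 1851656 − 1808406 = 43250
Sxy = Σxy − (Σx)(Σy)/n = 66681 − 63684 = 2997
b = Sxy/Sxx = 2997/43250 = 0.069295
a = ȳ − b·x̄ = 19.333333 − 0.069295·549 = -18.709511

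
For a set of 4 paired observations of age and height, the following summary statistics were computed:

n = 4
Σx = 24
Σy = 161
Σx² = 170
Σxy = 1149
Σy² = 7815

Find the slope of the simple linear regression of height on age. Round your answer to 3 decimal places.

Sxx = Σx² − (Σx)²/n = 170 − 144 = 26
Sxy = Σxy − (Σx)(Σy)/n = 1149 − 966 = 183
b = Sxy/Sxx = 183/26 = 7.038462

7.038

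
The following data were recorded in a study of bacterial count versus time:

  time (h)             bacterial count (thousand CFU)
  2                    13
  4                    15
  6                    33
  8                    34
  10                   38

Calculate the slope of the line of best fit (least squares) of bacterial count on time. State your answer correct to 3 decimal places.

3.450

n = 5, Σx = 30, Σy = 133, Σxy = 936, Σx² = 220
Sxx = Σx² − (Σx)²/n = 220 − 180 = 40
Sxy = Σxy − (Σx)(Σy)/n = 936 − 798 = 138
b = Sxy/Sxx = 138/40 = 3.45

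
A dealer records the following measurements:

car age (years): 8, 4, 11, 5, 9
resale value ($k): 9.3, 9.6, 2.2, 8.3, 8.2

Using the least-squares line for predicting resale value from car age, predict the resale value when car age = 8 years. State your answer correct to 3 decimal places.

n = 5, Σx = 37, Σy = 37.6, Σxy = 252.3, Σx² = 307
Sxx = Σx² − (Σx)²/n = 307 − 273.8 = 33.2
Sxy = Σxy − (Σx)(Σy)/n = 252.3 − 278.24 = -25.94
b = Sxy/Sxx = -25.94/33.2 = -0.781325
a = ȳ − b·x̄ = 7.52 − (-0.781325)·7.4 = 13.301807
ŷ(8) = a + b·8 = 13.301807 + (-0.781325)·8 = 7.051205

7.051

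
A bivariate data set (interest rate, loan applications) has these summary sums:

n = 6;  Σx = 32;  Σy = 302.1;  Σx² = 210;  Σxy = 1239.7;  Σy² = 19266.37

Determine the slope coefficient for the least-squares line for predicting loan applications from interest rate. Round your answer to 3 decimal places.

-9.445

Sxx = Σx² − (Σx)²/n = 210 − 170.666667 = 39.333333
Sxy = Σxy − (Σx)(Σy)/n = 1239.7 − 1611.2 = -371.5
b = Sxy/Sxx = -371.5/39.333333 = -9.444915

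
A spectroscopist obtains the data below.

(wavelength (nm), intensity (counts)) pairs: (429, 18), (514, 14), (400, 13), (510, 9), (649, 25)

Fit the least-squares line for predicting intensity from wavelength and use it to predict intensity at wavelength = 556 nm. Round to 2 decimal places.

17.88

n = 5, Σx = 2502, Σy = 79, Σxy = 40933, Σx² = 1289538
Sxx = Σx² − (Σx)²/n = 1289538 − 1252000.8 = 37537.2
Sxy = Σxy − (Σx)(Σy)/n = 40933 − 39531.6 = 1401.4
b = Sxy/Sxx = 1401.4/37537.2 = 0.037334
a = ȳ − b·x̄ = 15.8 − 0.037334·500.4 = -2.881749
ŷ(556) = a + b·556 = -2.881749 + 0.037334·556 = 17.875750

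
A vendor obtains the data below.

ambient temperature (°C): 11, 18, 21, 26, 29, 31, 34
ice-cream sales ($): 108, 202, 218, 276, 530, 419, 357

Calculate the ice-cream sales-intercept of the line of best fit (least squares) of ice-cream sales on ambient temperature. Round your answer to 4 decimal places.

n = 7, Σx = 170, Σy = 2110, Σxy = 57075, Σx² = 4520
Sxx = Σx² − (Σx)²/n = 4520 − 4128.571429 = 391.428571
Sxy = Σxy − (Σx)(Σy)/n = 57075 − 51242.857143 = 5832.142857
b = Sxy/Sxx = 5832.142857/391.428571 = 14.899635
a = ȳ − b·x̄ = 301.428571 − 14.899635·24.285714 = -60.419708

-60.4197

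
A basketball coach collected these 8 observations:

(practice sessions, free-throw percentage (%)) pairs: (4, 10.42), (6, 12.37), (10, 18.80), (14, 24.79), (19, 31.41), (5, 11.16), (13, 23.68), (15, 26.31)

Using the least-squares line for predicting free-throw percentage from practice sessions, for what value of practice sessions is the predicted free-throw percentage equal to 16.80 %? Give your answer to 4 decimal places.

8.6513

n = 8, Σx = 86, Σy = 158.94, Σxy = 2006.04, Σx² = 1128
Sxx = Σx² − (Σx)²/n = 1128 − 924.5 = 203.5
Sxy = Σxy − (Σx)(Σy)/n = 2006.04 − 1708.605 = 297.435
b = Sxy/Sxx = 297.435/203.5 = 1.461597
a = ȳ − b·x̄ = 19.8675 − 1.461597·10.75 = 4.155332
Set a + b·x = 16.80: x = (16.80 − 4.155332) / 1.461597 = 8.651268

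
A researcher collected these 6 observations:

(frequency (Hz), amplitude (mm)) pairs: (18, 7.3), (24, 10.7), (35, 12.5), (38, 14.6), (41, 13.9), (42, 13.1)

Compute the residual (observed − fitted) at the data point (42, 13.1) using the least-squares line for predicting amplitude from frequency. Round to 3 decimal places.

n = 6, Σx = 198, Σy = 72.1, Σxy = 2500.6, Σx² = 7014
Sxx = Σx² − (Σx)²/n = 7014 − 6534 = 480
Sxy = Σxy − (Σx)(Σy)/n = 2500.6 − 2379.3 = 121.3
b = Sxy/Sxx = 121.3/480 = 0.252708
a = ȳ − b·x̄ = 12.016667 − 0.252708·33 = 3.677292
ŷ(42) = 3.677292 + 0.252708·42 = 14.291042
residual = y − ŷ = 13.1 − 14.291042 = -1.191042

-1.191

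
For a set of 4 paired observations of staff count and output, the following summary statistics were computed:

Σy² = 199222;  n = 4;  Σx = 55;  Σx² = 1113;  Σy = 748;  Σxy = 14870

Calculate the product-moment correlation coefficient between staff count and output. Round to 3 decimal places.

0.996

Sxx = Σx² − (Σx)²/n = 1113 − 756.25 = 356.75
Sxy = Σxy − (Σx)(Σy)/n = 14870 − 10285 = 4585
Syy = Σy² − (Σy)²/n = 199222 − 139876 = 59346
r = Sxy/√(Sxx·Syy) = 4585/√(21171685.5) = 4585/4601.269988 = 0.996464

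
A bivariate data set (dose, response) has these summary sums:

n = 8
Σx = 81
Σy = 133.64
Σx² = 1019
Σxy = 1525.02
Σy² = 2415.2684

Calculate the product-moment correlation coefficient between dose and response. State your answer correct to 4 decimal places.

Sxx = Σx² − (Σx)²/n = 1019 − 820.125 = 198.875
Sxy = Σxy − (Σx)(Σy)/n = 1525.02 − 1353.105 = 171.915
Syy = Σy² − (Σy)²/n = 2415.2684 − 2232.4562 = 182.8122
r = Sxy/√(Sxx·Syy) = 171.915/√(36356.776275) = 171.915/190.674530 = 0.901615

0.9016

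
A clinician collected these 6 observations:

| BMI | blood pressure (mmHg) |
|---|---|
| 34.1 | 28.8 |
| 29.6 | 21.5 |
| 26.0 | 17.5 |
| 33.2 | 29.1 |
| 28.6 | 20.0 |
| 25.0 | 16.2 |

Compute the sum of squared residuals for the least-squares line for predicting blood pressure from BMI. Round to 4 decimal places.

4.1388

n = 6, Σx = 176.5, Σy = 133.1, Σxy = 4016.6, Σx² = 5260.17, Σy² = 3107.19
Sxx = Σx² − (Σx)²/n = 5260.17 − 5192.041667 = 68.128333
Sxy = Σxy − (Σx)(Σy)/n = 4016.6 − 3915.358333 = 101.241667
Syy = Σy² − (Σy)²/n = 3107.19 − 2952.601667 = 154.588333
b = Sxy/Sxx = 101.241667/68.128333 = 1.486043
SSE = Syy − b·Sxy = 154.588333 − 1.486043·101.241667 = 4.138813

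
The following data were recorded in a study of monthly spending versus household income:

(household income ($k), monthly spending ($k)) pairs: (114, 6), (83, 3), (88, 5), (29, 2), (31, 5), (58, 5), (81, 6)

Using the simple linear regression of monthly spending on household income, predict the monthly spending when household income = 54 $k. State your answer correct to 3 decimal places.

n = 7, Σx = 484, Σy = 32, Σxy = 2362, Σx² = 39356
Sxx = Σx² − (Σx)²/n = 39356 − 33465.142857 = 5890.857143
Sxy = Σxy − (Σx)(Σy)/n = 2362 − 2212.571429 = 149.428571
b = Sxy/Sxx = 149.428571/5890.857143 = 0.025366
a = ȳ − b·x̄ = 4.571429 − 0.025366·69.142857 = 2.817538
ŷ(54) = a + b·54 = 2.817538 + 0.025366·54 = 4.187312

4.187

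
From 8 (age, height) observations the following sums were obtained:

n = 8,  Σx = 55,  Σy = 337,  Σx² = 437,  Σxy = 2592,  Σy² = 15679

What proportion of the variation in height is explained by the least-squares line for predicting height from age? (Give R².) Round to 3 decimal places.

0.867

Sxx = Σx² − (Σx)²/n = 437 − 378.125 = 58.875
Sxy = Σxy − (Σx)(Σy)/n = 2592 − 2316.875 = 275.125
Syy = Σy² − (Σy)²/n = 15679 − 14196.125 = 1482.875
R² = Sxy²/(Sxx·Syy) = (275.125)²/(58.875·1482.875) = 0.867011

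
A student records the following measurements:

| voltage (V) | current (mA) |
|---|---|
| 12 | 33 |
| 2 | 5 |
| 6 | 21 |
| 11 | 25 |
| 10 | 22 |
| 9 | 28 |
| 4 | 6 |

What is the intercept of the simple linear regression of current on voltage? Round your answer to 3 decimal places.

n = 7, Σx = 54, Σy = 140, Σxy = 1303, Σx² = 502
Sxx = Σx² − (Σx)²/n = 502 − 416.571429 = 85.428571
Sxy = Σxy − (Σx)(Σy)/n = 1303 − 1080 = 223
b = Sxy/Sxx = 223/85.428571 = 2.610368
a = ȳ − b·x̄ = 20 − 2.610368·7.714286 = -0.137124

-0.137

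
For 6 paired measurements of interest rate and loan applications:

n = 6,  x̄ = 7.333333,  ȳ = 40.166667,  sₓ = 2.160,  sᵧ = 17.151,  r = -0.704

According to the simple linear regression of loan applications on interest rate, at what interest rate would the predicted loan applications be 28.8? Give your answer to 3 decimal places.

9.367

b = r · sᵧ/sₓ = -0.704 · 17.151/2.16 = -5.589956
a = ȳ − b·x̄ = 40.166667 − (-5.589956)·7.333333 = 81.159673
Set a + b·x = 28.8: x = (28.8 − 81.159673) / (-5.589956) = 9.366742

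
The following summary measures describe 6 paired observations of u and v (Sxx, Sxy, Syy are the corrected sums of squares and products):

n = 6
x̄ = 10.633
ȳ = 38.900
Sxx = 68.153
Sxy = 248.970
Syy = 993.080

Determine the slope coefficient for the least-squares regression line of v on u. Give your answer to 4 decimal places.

3.6531

b = Sxy/Sxx = 248.97/68.153 = 3.653104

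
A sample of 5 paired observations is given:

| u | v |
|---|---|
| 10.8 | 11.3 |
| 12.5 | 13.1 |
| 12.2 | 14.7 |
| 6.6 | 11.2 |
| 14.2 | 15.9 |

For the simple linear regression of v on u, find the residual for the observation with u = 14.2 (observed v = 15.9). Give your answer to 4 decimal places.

n = 5, Σx = 56.3, Σy = 66.2, Σxy = 764.83, Σx² = 666.93
Sxx = Σx² − (Σx)²/n = 666.93 − 633.938 = 32.992
Sxy = Σxy − (Σx)(Σy)/n = 764.83 − 745.412 = 19.418
b = Sxy/Sxx = 19.418/32.992 = 0.588567
a = ȳ − b·x̄ = 13.24 − 0.588567·11.26 = 6.612736
ŷ(14.2) = 6.612736 + 0.588567·14.2 = 14.970387
residual = y − ŷ = 15.9 − 14.970387 = 0.929613

0.9296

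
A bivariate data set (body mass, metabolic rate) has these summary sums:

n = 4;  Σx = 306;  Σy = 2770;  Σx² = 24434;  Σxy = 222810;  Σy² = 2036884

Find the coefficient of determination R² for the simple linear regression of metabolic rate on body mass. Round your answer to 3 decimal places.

0.978

Sxx = Σx² − (Σx)²/n = 24434 − 23409 = 1025
Sxy = Σxy − (Σx)(Σy)/n = 222810 − 211905 = 10905
Syy = Σy² − (Σy)²/n = 2036884 − 1918225 = 118659
R² = Sxy²/(Sxx·Syy) = (10905)²/(1025·118659) = 0.977748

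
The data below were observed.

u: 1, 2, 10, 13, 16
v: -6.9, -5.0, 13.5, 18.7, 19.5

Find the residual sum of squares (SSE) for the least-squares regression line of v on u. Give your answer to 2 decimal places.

n = 5, Σx = 42, Σy = 39.8, Σxy = 673.2, Σx² = 530, Σy² = 984.8
Sxx = Σx² − (Σx)²/n = 530 − 352.8 = 177.2
Sxy = Σxy − (Σx)(Σy)/n = 673.2 − 334.32 = 338.88
Syy = Σy² − (Σy)²/n = 984.8 − 316.808 = 667.992
b = Sxy/Sxx = 338.88/177.2 = 1.912415
SSE = Syy − b·Sxy = 667.992 − 1.912415·338.88 = 19.912686

19.91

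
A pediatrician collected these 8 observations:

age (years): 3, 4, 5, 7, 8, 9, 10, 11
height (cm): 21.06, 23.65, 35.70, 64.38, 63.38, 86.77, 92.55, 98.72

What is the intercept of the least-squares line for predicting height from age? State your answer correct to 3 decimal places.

n = 8, Σx = 57, Σy = 486.21, Σxy = 4086.33, Σx² = 465
Sxx = Σx² − (Σx)²/n = 465 − 406.125 = 58.875
Sxy = Σxy − (Σx)(Σy)/n = 4086.33 − 3464.24625 = 622.08375
b = Sxy/Sxx = 622.08375/58.875 = 10.566178
a = ȳ − b·x̄ = 60.77625 − 10.566178·7.125 = -14.507771

-14.508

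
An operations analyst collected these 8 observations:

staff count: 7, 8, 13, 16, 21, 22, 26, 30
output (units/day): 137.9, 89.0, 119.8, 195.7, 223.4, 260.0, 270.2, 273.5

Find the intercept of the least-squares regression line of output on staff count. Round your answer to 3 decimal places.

49.867

n = 8, Σx = 143, Σy = 1569.5, Σxy = 32007.5, Σx² = 3039
Sxx = Σx² − (Σx)²/n = 3039 − 2556.125 = 482.875
Sxy = Σxy − (Σx)(Σy)/n = 32007.5 − 28054.8125 = 3952.6875
b = Sxy/Sxx = 3952.6875/482.875 = 8.185736
a = ȳ − b·x̄ = 196.1875 − 8.185736·17.875 = 49.867461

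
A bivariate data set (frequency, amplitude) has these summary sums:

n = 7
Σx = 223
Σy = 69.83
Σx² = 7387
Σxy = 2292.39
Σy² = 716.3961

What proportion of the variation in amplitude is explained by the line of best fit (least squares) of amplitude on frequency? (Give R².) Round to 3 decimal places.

0.821

Sxx = Σx² − (Σx)²/n = 7387 − 7104.142857 = 282.857143
Sxy = Σxy − (Σx)(Σy)/n = 2292.39 − 2224.584286 = 67.805714
Syy = Σy² − (Σy)²/n = 716.3961 − 696.604129 = 19.791971
R² = Sxy²/(Sxx·Syy) = (67.805714)²/(282.857143·19.791971) = 0.821252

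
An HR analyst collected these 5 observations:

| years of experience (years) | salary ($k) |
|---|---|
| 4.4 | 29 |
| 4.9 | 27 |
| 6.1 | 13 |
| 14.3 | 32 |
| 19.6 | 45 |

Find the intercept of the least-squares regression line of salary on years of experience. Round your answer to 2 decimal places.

n = 5, Σx = 49.3, Σy = 146, Σxy = 1678.8, Σx² = 669.23
Sxx = Σx² − (Σx)²/n = 669.23 − 486.098 = 183.132
Sxy = Σxy − (Σx)(Σy)/n = 1678.8 − 1439.56 = 239.24
b = Sxy/Sxx = 239.24/183.132 = 1.306380
a = ȳ − b·x̄ = 29.2 − 1.306380·9.86 = 16.319092

16.32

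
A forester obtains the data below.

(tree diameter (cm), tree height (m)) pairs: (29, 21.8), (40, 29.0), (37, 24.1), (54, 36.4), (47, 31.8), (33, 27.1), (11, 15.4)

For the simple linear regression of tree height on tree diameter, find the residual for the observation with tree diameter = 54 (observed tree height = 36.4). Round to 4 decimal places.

1.1267

n = 7, Σx = 251, Σy = 185.6, Σxy = 7207.8, Σx² = 10145
Sxx = Σx² − (Σx)²/n = 10145 − 9000.142857 = 1144.857143
Sxy = Σxy − (Σx)(Σy)/n = 7207.8 − 6655.085714 = 552.714286
b = Sxy/Sxx = 552.714286/1144.857143 = 0.482780
a = ȳ − b·x̄ = 26.514286 − 0.482780·35.857143 = 9.203169
ŷ(54) = 9.203169 + 0.482780·54 = 35.273297
residual = y − ŷ = 36.4 − 35.273297 = 1.126703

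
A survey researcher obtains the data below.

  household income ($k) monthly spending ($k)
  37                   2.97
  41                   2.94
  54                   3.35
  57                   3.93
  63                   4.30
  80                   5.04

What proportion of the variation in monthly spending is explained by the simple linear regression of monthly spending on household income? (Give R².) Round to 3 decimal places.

n = 6, Σx = 332, Σy = 22.53, Σxy = 1309.44, Σx² = 19584, Σy² = 88.0235
Sxx = Σx² − (Σx)²/n = 19584 − 18370.666667 = 1213.333333
Sxy = Σxy − (Σx)(Σy)/n = 1309.44 − 1246.66 = 62.78
Syy = Σy² − (Σy)²/n = 88.0235 − 84.60015 = 3.42335
R² = Sxy²/(Sxx·Syy) = (62.78)²/(1213.333333·3.42335) = 0.948880

0.949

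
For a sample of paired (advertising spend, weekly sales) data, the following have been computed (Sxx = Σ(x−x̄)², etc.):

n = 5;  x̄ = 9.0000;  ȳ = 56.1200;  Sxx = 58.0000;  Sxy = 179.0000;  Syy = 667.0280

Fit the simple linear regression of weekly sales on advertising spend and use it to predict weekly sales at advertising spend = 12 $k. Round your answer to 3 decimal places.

65.379

b = Sxy/Sxx = 179/58 = 3.086207
a = ȳ − b·x̄ = 56.12 − 3.086207·9 = 28.344138
ŷ(12) = a + b·12 = 28.344138 + 3.086207·12 = 65.378621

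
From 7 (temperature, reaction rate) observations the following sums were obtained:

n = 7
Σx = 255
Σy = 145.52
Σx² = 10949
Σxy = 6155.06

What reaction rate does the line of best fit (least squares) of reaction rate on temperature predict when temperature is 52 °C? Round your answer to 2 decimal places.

Sxx = Σx² − (Σx)²/n = 10949 − 9289.285714 = 1659.714286
Sxy = Σxy − (Σx)(Σy)/n = 6155.06 − 5301.085714 = 853.974286
b = Sxy/Sxx = 853.974286/1659.714286 = 0.514531
a = ȳ − b·x̄ = 20.788571 − 0.514531·36.428571 = 2.044946
ŷ(52) = a + b·52 = 2.044946 + 0.514531·52 = 28.800553

28.80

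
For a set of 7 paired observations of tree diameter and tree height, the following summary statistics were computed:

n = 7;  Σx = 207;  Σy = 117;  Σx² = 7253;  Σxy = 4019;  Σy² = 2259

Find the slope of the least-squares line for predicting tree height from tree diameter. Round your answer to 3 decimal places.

0.494

Sxx = Σx² − (Σx)²/n = 7253 − 6121.285714 = 1131.714286
Sxy = Σxy − (Σx)(Σy)/n = 4019 − 3459.857143 = 559.142857
b = Sxy/Sxx = 559.142857/1131.714286 = 0.494067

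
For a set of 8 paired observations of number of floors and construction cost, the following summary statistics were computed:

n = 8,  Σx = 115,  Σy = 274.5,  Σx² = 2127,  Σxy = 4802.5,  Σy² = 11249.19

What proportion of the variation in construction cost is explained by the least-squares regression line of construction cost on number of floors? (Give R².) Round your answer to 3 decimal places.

Sxx = Σx² − (Σx)²/n = 2127 − 1653.125 = 473.875
Sxy = Σxy − (Σx)(Σy)/n = 4802.5 − 3945.9375 = 856.5625
Syy = Σy² − (Σy)²/n = 11249.19 − 9418.78125 = 1830.40875
R² = Sxy²/(Sxx·Syy) = (856.5625)²/(473.875·1830.40875) = 0.845875

0.846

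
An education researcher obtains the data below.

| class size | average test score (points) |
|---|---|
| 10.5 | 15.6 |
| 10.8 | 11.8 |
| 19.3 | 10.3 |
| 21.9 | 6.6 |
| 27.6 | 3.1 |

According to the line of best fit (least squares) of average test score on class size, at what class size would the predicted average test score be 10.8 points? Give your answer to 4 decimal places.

n = 5, Σx = 90.1, Σy = 47.4, Σxy = 720.13, Σx² = 1840.75
Sxx = Σx² − (Σx)²/n = 1840.75 − 1623.602 = 217.148
Sxy = Σxy − (Σx)(Σy)/n = 720.13 − 854.148 = -134.018
b = Sxy/Sxx = -134.018/217.148 = -0.617174
a = ȳ − b·x̄ = 9.48 − (-0.617174)·18.02 = 20.601467
Set a + b·x = 10.8: x = (10.8 − 20.601467) / (-0.617174) = 15.881217

15.8812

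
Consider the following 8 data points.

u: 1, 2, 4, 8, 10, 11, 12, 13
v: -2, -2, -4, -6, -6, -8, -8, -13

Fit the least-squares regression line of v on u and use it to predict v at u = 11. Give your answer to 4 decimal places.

n = 8, Σx = 61, Σy = -49, Σxy = -483, Σx² = 619
Sxx = Σx² − (Σx)²/n = 619 − 465.125 = 153.875
Sxy = Σxy − (Σx)(Σy)/n = -483 − (-373.625) = -109.375
b = Sxy/Sxx = -109.375/153.875 = -0.710804
a = ȳ − b·x̄ = -6.125 − (-0.710804)·7.625 = -0.705118
ŷ(11) = a + b·11 = -0.705118 + (-0.710804)·11 = -8.523964

-8.5240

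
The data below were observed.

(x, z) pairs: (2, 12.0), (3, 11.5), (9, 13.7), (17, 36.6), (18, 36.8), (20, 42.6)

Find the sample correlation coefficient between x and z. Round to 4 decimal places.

n = 6, Σx = 69, Σy = 153.2, Σxy = 2318.4, Σx² = 1107, Σy² = 4972.5
Sxx = Σx² − (Σx)²/n = 1107 − 793.5 = 313.5
Sxy = Σxy − (Σx)(Σy)/n = 2318.4 − 1761.8 = 556.6
Syy = Σy² − (Σy)²/n = 4972.5 − 3911.706667 = 1060.793333
r = Sxy/√(Sxx·Syy) = 556.6/√(332558.71) = 556.6/576.679036 = 0.965182

0.9652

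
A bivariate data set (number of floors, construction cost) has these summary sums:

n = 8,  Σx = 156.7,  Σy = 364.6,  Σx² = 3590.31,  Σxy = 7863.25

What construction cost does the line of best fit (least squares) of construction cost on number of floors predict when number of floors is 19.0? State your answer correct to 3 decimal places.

44.761

Sxx = Σx² − (Σx)²/n = 3590.31 − 3069.36125 = 520.94875
Sxy = Σxy − (Σx)(Σy)/n = 7863.25 − 7141.6025 = 721.6475
b = Sxy/Sxx = 721.6475/520.94875 = 1.385256
a = ȳ − b·x̄ = 45.575 − 1.385256·19.5875 = 18.441294
ŷ(19.0) = a + b·19.0 = 18.441294 + 1.385256·19 = 44.761162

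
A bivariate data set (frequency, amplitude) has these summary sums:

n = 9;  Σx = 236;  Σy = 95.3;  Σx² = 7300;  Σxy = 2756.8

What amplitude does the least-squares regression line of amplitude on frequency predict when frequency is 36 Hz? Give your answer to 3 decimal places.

12.857

Sxx = Σx² − (Σx)²/n = 7300 − 6188.444444 = 1111.555556
Sxy = Σxy − (Σx)(Σy)/n = 2756.8 − 2498.977778 = 257.822222
b = Sxy/Sxx = 257.822222/1111.555556 = 0.231947
a = ȳ − b·x̄ = 10.588889 − 0.231947·26.222222 = 4.506717
ŷ(36) = a + b·36 = 4.506717 + 0.231947·36 = 12.856817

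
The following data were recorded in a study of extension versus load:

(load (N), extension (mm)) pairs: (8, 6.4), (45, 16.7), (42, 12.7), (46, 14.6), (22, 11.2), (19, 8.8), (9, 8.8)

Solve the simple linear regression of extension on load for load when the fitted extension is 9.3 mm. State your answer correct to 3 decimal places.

17.297

n = 7, Σx = 191, Σy = 79.2, Σxy = 2500.5, Σx² = 6895
Sxx = Σx² − (Σx)²/n = 6895 − 5211.571429 = 1683.428571
Sxy = Σxy − (Σx)(Σy)/n = 2500.5 − 2161.028571 = 339.471429
b = Sxy/Sxx = 339.471429/1683.428571 = 0.201655
a = ȳ − b·x̄ = 11.314286 − 0.201655·27.285714 = 5.811991
Set a + b·x = 9.3: x = (9.3 − 5.811991) / 0.201655 = 17.296932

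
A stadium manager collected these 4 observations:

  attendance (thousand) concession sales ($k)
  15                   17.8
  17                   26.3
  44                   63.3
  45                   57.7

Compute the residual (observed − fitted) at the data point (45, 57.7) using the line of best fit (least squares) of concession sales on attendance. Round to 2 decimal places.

-3.52

n = 4, Σx = 121, Σy = 165.1, Σxy = 6095.8, Σx² = 4475
Sxx = Σx² − (Σx)²/n = 4475 − 3660.25 = 814.75
Sxy = Σxy − (Σx)(Σy)/n = 6095.8 − 4994.275 = 1101.525
b = Sxy/Sxx = 1101.525/814.75 = 1.351979
a = ȳ − b·x̄ = 41.275 − 1.351979·30.25 = 0.377631
ŷ(45) = 0.377631 + 1.351979·45 = 61.216692
residual = y − ŷ = 57.7 − 61.216692 = -3.516692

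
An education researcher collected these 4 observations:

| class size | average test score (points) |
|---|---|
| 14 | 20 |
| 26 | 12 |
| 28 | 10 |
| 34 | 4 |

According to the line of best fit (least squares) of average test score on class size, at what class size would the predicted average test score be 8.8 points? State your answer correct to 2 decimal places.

n = 4, Σx = 102, Σy = 46, Σxy = 1008, Σx² = 2812
Sxx = Σx² − (Σx)²/n = 2812 − 2601 = 211
Sxy = Σxy − (Σx)(Σy)/n = 1008 − 1173 = -165
b = Sxy/Sxx = -165/211 = -0.781991
a = ȳ − b·x̄ = 11.5 − (-0.781991)·25.5 = 31.440758
Set a + b·x = 8.8: x = (8.8 − 31.440758) / (-0.781991) = 28.952727

28.95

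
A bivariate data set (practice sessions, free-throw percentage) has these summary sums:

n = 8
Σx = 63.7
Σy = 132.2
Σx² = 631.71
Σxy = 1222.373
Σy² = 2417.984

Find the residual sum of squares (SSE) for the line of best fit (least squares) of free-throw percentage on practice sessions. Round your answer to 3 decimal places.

Sxx = Σx² − (Σx)²/n = 631.71 − 507.21125 = 124.49875
Sxy = Σxy − (Σx)(Σy)/n = 1222.373 − 1052.6425 = 169.7305
Syy = Σy² − (Σy)²/n = 2417.984 − 2184.605 = 233.379
b = Sxy/Sxx = 169.7305/124.49875 = 1.363311
SSE = Syy − b·Sxy = 233.379 − 1.363311·169.7305 = 1.983563

1.984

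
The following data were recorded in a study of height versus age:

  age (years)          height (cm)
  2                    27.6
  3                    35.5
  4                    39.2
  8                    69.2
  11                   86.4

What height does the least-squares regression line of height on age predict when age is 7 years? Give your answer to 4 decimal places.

60.8381

n = 5, Σx = 28, Σy = 257.9, Σxy = 1822.5, Σx² = 214
Sxx = Σx² − (Σx)²/n = 214 − 156.8 = 57.2
Sxy = Σxy − (Σx)(Σy)/n = 1822.5 − 1444.24 = 378.26
b = Sxy/Sxx = 378.26/57.2 = 6.612937
a = ȳ − b·x̄ = 51.58 − 6.612937·5.6 = 14.547552
ŷ(7) = a + b·7 = 14.547552 + 6.612937·7 = 60.838112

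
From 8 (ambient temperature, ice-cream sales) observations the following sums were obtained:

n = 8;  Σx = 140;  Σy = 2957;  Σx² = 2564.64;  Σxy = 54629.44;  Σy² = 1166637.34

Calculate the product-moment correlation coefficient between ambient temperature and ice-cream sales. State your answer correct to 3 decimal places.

Sxx = Σx² − (Σx)²/n = 2564.64 − 2450 = 114.64
Sxy = Σxy − (Σx)(Σy)/n = 54629.44 − 51747.5 = 2881.94
Syy = Σy² − (Σy)²/n = 1166637.34 − 1092981.125 = 73656.215
r = Sxy/√(Sxx·Syy) = 2881.94/√(8443948.4876) = 2881.94/2905.847293 = 0.991773

0.992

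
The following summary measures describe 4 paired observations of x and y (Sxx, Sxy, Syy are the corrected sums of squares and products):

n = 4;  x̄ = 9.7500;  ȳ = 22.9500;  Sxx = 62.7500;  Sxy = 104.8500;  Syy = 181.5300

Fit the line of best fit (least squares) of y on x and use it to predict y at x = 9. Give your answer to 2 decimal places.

b = Sxy/Sxx = 104.85/62.75 = 1.670916
a = ȳ − b·x̄ = 22.95 − 1.670916·9.75 = 6.658566
ŷ(9) = a + b·9 = 6.658566 + 1.670916·9 = 21.696813

21.70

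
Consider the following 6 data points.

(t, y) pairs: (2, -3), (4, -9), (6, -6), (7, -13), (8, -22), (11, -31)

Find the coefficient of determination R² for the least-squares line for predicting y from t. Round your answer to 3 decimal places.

0.852

n = 6, Σx = 38, Σy = -84, Σxy = -686, Σx² = 290, Σy² = 1740
Sxx = Σx² − (Σx)²/n = 290 − 240.666667 = 49.333333
Sxy = Σxy − (Σx)(Σy)/n = -686 − (-532) = -154
Syy = Σy² − (Σy)²/n = 1740 − 1176 = 564
R² = Sxy²/(Sxx·Syy) = (-154)²/(49.333333·564) = 0.852358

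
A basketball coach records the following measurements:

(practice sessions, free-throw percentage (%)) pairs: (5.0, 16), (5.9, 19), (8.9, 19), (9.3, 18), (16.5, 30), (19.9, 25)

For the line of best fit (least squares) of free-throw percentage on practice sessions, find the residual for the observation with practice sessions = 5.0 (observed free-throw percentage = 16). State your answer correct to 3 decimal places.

-0.708

n = 6, Σx = 65.5, Σy = 127, Σxy = 1521.1, Σx² = 893.77
Sxx = Σx² − (Σx)²/n = 893.77 − 715.041667 = 178.728333
Sxy = Σxy − (Σx)(Σy)/n = 1521.1 − 1386.416667 = 134.683333
b = Sxy/Sxx = 134.683333/178.728333 = 0.753565
a = ȳ − b·x̄ = 21.166667 − 0.753565·10.916667 = 12.940254
ŷ(5.0) = 12.940254 + 0.753565·5 = 16.708077
residual = y − ŷ = 16 − 16.708077 = -0.708077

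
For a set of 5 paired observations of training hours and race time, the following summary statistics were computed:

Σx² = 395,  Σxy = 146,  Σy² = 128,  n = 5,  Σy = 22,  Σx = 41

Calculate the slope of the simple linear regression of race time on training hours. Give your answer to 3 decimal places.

-0.585

Sxx = Σx² − (Σx)²/n = 395 − 336.2 = 58.8
Sxy = Σxy − (Σx)(Σy)/n = 146 − 180.4 = -34.4
b = Sxy/Sxx = -34.4/58.8 = -0.585034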